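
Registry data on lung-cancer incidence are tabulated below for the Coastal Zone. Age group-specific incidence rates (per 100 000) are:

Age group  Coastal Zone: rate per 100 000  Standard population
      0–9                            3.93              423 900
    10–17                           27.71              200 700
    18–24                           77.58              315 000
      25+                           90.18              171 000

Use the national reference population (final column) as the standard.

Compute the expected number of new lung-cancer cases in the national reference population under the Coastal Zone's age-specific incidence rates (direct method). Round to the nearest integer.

Expected new lung-cancer cases = Σ (standard pop × age-specific rate ÷ 100 000)
= 423 900×3.93/100 000 + 200 700×27.71/100 000 + 315 000×77.58/100 000 + 171 000×90.18/100 000
= 16.66 + 55.61 + 244.38 + 154.21 = 470.86.

471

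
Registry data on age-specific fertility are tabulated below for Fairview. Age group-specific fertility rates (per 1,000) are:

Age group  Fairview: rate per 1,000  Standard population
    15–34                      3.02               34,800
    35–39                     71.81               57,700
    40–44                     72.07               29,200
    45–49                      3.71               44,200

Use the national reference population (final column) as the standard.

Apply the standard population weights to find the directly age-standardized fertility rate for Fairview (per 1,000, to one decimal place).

Standard total = 165,900; weights = 0.2098, 0.3478, 0.1760, 0.2664.
Standardized rate: 0.2098×3.02 + 0.3478×71.81 + 0.1760×72.07 + 0.2664×3.71 = 39.2825 per 1,000.

39.3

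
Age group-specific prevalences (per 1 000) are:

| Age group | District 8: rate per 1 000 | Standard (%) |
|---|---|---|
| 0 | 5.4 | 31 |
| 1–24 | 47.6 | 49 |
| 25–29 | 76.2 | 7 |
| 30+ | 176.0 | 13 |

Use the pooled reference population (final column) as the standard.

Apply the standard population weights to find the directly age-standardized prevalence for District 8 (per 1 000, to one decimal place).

53.2

Standard weights: 0.31, 0.49, 0.07, 0.13.
Standardized rate: 0.3100×5.4 + 0.4900×47.6 + 0.0700×76.2 + 0.1300×176.0 = 53.2120 per 1 000.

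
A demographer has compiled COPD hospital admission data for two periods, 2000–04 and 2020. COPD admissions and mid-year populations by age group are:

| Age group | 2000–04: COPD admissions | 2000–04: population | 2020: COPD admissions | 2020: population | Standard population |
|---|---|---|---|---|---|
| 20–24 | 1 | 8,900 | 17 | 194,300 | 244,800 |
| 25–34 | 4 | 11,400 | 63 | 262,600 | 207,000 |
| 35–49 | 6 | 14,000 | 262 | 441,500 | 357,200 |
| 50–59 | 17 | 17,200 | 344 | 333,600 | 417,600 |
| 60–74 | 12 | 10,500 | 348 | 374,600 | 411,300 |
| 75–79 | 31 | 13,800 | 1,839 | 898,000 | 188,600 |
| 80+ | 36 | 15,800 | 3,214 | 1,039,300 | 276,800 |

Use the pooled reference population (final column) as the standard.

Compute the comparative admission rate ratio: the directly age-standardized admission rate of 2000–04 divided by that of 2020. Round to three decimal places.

0.937

Age-specific rates per 10,000 for 2000–04: 1.12, 3.51, 4.29, 9.88, 11.43, 22.46, 22.78.
For 2020: 0.87, 2.40, 5.93, 10.31, 9.29, 20.48, 30.92.
Standard total = 2,103,300; weights = 0.1164, 0.0984, 0.1698, 0.1985, 0.1955, 0.0897, 0.1316.
2000–04: 0.1164×1.12 + 0.0984×3.51 + 0.1698×4.29 + 0.1985×9.88 + 0.1955×11.43 + 0.0897×22.46 + 0.1316×22.78 = 10.4140 per 10,000.
2020: 0.1164×0.87 + 0.0984×2.40 + 0.1698×5.93 + 0.1985×10.31 + 0.1955×9.29 + 0.0897×20.48 + 0.1316×30.92 = 11.1158 per 10,000.
Ratio = 10.4140 ÷ 11.1158 = 0.93686.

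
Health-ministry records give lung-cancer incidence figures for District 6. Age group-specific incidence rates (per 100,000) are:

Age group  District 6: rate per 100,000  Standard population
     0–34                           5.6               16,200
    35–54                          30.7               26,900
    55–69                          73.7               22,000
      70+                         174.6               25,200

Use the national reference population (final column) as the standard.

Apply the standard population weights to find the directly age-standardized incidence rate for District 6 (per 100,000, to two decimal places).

76.83

Standard total = 90,300; weights = 0.1794, 0.2979, 0.2436, 0.2791.
Standardized rate: 0.1794×5.6 + 0.2979×30.7 + 0.2436×73.7 + 0.2791×174.6 = 76.8313 per 100,000.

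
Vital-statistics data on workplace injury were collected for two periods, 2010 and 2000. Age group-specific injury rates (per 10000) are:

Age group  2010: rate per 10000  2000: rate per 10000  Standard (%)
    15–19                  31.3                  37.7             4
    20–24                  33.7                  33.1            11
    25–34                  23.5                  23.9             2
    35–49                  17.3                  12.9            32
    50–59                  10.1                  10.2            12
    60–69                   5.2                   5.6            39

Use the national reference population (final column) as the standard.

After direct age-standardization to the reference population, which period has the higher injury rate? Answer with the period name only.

Standard weights: 0.04, 0.11, 0.02, 0.32, 0.12, 0.39.
2010: 0.0400×31.3 + 0.1100×33.7 + 0.0200×23.5 + 0.3200×17.3 + 0.1200×10.1 + 0.3900×5.2 = 14.2050 per 10000.
2000: 0.0400×37.7 + 0.1100×33.1 + 0.0200×23.9 + 0.3200×12.9 + 0.1200×10.2 + 0.3900×5.6 = 13.1630 per 10000.

2010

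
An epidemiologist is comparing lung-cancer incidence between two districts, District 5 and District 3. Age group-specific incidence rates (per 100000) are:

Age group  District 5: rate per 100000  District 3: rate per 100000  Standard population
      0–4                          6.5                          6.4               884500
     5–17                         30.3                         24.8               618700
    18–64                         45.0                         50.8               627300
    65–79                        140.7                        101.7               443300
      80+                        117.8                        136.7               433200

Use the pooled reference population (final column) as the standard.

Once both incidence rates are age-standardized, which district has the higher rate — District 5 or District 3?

Standard total = 3007000; weights = 0.2941, 0.2058, 0.2086, 0.1474, 0.1441.
District 5: 0.2941×6.5 + 0.2058×30.3 + 0.2086×45.0 + 0.1474×140.7 + 0.1441×117.8 = 55.2470 per 100000.
District 3: 0.2941×6.4 + 0.2058×24.8 + 0.2086×50.8 + 0.1474×101.7 + 0.1441×136.7 = 52.2692 per 100000.

District 5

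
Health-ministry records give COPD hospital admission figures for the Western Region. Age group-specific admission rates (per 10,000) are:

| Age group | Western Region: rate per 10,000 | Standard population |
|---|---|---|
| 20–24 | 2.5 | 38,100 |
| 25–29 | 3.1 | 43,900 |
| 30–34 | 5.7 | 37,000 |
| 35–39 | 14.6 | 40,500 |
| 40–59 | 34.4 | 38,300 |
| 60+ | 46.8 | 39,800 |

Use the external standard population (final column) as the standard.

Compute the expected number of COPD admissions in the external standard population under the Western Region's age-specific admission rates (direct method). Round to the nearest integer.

421

Expected COPD admissions = Σ (standard pop × age-specific rate ÷ 10,000)
= 38,100×2.5/10,000 + 43,900×3.1/10,000 + 37,000×5.7/10,000 + 40,500×14.6/10,000 + 38,300×34.4/10,000 + 39,800×46.8/10,000
= 9.53 + 13.61 + 21.09 + 59.13 + 131.75 + 186.26 = 421.37.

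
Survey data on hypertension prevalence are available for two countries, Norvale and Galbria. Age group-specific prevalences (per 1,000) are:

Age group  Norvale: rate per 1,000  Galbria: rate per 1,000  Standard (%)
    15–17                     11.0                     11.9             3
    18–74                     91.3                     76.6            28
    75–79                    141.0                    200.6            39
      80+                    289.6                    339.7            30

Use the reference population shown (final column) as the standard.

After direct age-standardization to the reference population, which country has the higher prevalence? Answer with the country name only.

Galbria

Standard weights: 0.03, 0.28, 0.39, 0.30.
Norvale: 0.0300×11.0 + 0.2800×91.3 + 0.3900×141.0 + 0.3000×289.6 = 167.7640 per 1,000.
Galbria: 0.0300×11.9 + 0.2800×76.6 + 0.3900×200.6 + 0.3000×339.7 = 201.9490 per 1,000.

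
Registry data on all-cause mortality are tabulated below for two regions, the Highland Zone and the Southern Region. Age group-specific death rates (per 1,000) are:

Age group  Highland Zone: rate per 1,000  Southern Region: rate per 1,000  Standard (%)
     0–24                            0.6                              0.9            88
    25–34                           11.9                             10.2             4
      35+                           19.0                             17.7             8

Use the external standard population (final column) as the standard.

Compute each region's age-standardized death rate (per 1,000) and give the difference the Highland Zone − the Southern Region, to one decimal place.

-0.1

Standard weights: 0.88, 0.04, 0.08.
The Highland Zone: 0.8800×0.6 + 0.0400×11.9 + 0.0800×19.0 = 2.5240 per 1,000.
The Southern Region: 0.8800×0.9 + 0.0400×10.2 + 0.0800×17.7 = 2.6160 per 1,000.
Difference = 2.5240 − 2.6160 = -0.0920.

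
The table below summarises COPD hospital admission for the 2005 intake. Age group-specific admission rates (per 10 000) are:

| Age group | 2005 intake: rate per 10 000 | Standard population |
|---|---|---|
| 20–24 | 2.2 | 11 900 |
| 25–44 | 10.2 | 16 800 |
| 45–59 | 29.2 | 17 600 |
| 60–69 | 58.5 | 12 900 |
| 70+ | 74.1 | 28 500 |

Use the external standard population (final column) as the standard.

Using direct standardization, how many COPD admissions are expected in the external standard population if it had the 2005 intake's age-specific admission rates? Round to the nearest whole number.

Expected COPD admissions = Σ (standard pop × age-specific rate ÷ 10 000)
= 11 900×2.2/10 000 + 16 800×10.2/10 000 + 17 600×29.2/10 000 + 12 900×58.5/10 000 + 28 500×74.1/10 000
= 2.62 + 17.14 + 51.39 + 75.47 + 211.19 = 357.80.

358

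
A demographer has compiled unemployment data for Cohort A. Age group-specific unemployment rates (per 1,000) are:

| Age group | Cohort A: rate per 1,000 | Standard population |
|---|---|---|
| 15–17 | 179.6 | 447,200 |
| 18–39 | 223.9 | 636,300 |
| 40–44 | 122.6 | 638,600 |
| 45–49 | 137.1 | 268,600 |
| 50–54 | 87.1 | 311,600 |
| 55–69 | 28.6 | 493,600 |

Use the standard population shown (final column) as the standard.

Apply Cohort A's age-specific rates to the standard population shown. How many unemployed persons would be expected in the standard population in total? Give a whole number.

Expected unemployed persons = Σ (standard pop × age-specific rate ÷ 1,000)
= 447,200×179.6/1,000 + 636,300×223.9/1,000 + 638,600×122.6/1,000 + 268,600×137.1/1,000 + 311,600×87.1/1,000 + 493,600×28.6/1,000
= 80317.12 + 142467.57 + 78292.36 + 36825.06 + 27140.36 + 14116.96 = 379159.43.

379159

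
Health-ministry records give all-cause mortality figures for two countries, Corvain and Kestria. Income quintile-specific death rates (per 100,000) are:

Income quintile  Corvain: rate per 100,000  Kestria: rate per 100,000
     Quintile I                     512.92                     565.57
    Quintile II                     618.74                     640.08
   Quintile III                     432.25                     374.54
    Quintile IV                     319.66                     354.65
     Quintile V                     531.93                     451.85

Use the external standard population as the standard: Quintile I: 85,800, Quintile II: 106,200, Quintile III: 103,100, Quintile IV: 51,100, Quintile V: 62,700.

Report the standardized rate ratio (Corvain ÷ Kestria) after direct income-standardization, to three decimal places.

1.012

Standard total = 408,900; weights = 0.2098, 0.2597, 0.2521, 0.1250, 0.1533.
Corvain: 0.2098×512.92 + 0.2597×618.74 + 0.2521×432.25 + 0.1250×319.66 + 0.1533×531.93 = 498.8269 per 100,000.
Kestria: 0.2098×565.57 + 0.2597×640.08 + 0.2521×374.54 + 0.1250×354.65 + 0.1533×451.85 = 492.9594 per 100,000.
Ratio = 498.8269 ÷ 492.9594 = 1.01190.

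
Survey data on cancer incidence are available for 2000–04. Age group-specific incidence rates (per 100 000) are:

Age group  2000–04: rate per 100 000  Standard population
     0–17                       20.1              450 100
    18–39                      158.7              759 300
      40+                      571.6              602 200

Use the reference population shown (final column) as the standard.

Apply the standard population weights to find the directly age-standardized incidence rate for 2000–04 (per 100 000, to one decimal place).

Standard total = 1 811 600; weights = 0.2485, 0.4191, 0.3324.
Standardized rate: 0.2485×20.1 + 0.4191×158.7 + 0.3324×571.6 = 261.5177 per 100 000.

261.5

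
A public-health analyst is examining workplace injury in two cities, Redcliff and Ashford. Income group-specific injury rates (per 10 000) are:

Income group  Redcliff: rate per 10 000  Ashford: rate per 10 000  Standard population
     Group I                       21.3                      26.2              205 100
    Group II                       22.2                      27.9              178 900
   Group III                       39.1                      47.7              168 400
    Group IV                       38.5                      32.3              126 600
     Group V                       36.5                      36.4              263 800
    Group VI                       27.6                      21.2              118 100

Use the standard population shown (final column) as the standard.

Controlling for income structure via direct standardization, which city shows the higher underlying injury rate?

Ashford

Standard total = 1 060 900; weights = 0.1933, 0.1686, 0.1587, 0.1193, 0.2487, 0.1113.
Redcliff: 0.1933×21.3 + 0.1686×22.2 + 0.1587×39.1 + 0.1193×38.5 + 0.2487×36.5 + 0.1113×27.6 = 30.8106 per 10 000.
Ashford: 0.1933×26.2 + 0.1686×27.9 + 0.1587×47.7 + 0.1193×32.3 + 0.2487×36.4 + 0.1113×21.2 = 32.6071 per 10 000.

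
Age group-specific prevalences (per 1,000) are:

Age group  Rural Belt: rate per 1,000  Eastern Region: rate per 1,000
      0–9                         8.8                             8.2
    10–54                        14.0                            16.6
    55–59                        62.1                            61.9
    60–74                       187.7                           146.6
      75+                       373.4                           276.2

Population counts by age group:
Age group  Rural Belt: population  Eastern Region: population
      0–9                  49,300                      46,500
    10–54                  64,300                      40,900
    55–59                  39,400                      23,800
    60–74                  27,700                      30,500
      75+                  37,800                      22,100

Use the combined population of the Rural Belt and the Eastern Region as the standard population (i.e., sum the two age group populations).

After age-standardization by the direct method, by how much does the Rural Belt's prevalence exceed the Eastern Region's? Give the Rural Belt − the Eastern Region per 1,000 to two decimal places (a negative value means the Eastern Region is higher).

20.95

Combined standard total = 382,300; weights = 0.2506, 0.2752, 0.1653, 0.1522, 0.1567.
The Rural Belt: 0.2506×8.8 + 0.2752×14.0 + 0.1653×62.1 + 0.1522×187.7 + 0.1567×373.4 = 103.4040 per 1,000.
The Eastern Region: 0.2506×8.2 + 0.2752×16.6 + 0.1653×61.9 + 0.1522×146.6 + 0.1567×276.2 = 82.4495 per 1,000.
Difference = 103.4040 − 82.4495 = 20.9545.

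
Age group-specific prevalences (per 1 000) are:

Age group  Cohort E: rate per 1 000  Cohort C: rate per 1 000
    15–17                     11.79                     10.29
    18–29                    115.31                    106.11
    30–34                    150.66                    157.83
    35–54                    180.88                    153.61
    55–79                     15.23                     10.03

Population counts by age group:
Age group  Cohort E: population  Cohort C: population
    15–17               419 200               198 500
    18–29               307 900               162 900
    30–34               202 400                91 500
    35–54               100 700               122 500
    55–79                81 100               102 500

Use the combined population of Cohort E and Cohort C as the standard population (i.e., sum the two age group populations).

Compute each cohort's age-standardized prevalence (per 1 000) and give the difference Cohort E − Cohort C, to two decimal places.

Combined standard total = 1 789 200; weights = 0.3452, 0.2631, 0.1643, 0.1247, 0.1026.
Cohort E: 0.3452×11.79 + 0.2631×115.31 + 0.1643×150.66 + 0.1247×180.88 + 0.1026×15.23 = 83.2876 per 1 000.
Cohort C: 0.3452×10.29 + 0.2631×106.11 + 0.1643×157.83 + 0.1247×153.61 + 0.1026×10.03 = 77.5912 per 1 000.
Difference = 83.2876 − 77.5912 = 5.6964.

5.70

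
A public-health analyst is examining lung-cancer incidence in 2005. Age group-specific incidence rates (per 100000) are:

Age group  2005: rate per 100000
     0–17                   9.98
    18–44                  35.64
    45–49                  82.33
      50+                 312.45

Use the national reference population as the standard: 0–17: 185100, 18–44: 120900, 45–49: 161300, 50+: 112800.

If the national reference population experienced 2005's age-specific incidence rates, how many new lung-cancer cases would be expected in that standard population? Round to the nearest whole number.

547

Expected new lung-cancer cases = Σ (standard pop × age-specific rate ÷ 100000)
= 185100×9.98/100000 + 120900×35.64/100000 + 161300×82.33/100000 + 112800×312.45/100000
= 18.47 + 43.09 + 132.80 + 352.44 = 546.80.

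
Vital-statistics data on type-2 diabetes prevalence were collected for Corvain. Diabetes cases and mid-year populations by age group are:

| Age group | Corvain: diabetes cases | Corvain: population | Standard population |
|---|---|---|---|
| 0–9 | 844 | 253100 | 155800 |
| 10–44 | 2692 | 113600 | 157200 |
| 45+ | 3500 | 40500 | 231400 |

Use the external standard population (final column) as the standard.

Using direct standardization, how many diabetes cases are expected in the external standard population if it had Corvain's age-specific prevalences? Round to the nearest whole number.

24242

Age-specific rates per 1000 for Corvain: 3.335, 23.697, 86.420.
Expected diabetes cases = Σ (standard pop × age-specific rate ÷ 1000)
= 155800×3.335/1000 + 157200×23.697/1000 + 231400×86.420/1000
= 519.54 + 3725.20 + 19997.53 = 24242.27.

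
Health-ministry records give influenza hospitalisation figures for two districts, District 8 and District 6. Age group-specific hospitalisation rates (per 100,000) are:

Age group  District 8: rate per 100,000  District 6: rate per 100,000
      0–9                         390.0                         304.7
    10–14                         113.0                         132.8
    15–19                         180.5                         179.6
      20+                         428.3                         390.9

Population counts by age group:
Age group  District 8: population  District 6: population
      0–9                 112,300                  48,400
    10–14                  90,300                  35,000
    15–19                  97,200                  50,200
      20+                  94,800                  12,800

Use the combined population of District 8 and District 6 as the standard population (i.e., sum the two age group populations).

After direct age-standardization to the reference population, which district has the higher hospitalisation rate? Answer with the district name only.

District 8

Combined standard total = 541,000; weights = 0.2970, 0.2316, 0.2725, 0.1989.
District 8: 0.2970×390.0 + 0.2316×113.0 + 0.2725×180.5 + 0.1989×428.3 = 276.3820 per 100,000.
District 6: 0.2970×304.7 + 0.2316×132.8 + 0.2725×179.6 + 0.1989×390.9 = 247.9464 per 100,000.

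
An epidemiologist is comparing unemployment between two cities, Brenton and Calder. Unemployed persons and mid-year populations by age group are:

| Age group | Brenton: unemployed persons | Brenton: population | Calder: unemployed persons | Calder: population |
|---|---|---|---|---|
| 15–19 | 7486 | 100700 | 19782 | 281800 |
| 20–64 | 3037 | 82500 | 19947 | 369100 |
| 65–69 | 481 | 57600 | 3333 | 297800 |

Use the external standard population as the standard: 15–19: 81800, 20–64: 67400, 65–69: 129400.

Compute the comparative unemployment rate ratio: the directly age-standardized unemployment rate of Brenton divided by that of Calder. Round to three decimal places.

Age-specific rates per 1000 for Brenton: 74.340, 36.812, 8.351.
For Calder: 70.199, 54.042, 11.192.
Standard total = 278600; weights = 0.2936, 0.2419, 0.4645.
Brenton: 0.2936×74.340 + 0.2419×36.812 + 0.4645×8.351 = 34.6113 per 1000.
Calder: 0.2936×70.199 + 0.2419×54.042 + 0.4645×11.192 = 38.8836 per 1000.
Ratio = 34.6113 ÷ 38.8836 = 0.89013.

0.890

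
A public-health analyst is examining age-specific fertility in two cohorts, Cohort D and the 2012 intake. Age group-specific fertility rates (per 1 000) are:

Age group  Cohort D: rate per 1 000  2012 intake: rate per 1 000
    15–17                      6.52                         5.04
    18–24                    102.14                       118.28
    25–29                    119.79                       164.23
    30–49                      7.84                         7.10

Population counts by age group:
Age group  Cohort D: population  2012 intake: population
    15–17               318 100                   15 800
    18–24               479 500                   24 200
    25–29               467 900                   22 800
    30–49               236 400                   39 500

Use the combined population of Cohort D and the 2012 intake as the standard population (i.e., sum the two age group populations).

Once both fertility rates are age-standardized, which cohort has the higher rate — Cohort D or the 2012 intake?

2012 intake

Combined standard total = 1 604 200; weights = 0.2081, 0.3140, 0.3059, 0.1720.
Cohort D: 0.2081×6.52 + 0.3140×102.14 + 0.3059×119.79 + 0.1720×7.84 = 71.4181 per 1 000.
The 2012 intake: 0.2081×5.04 + 0.3140×118.28 + 0.3059×164.23 + 0.1720×7.10 = 89.6441 per 1 000.
The crude rates (72.54 vs 68.10) would put Cohort D higher, but that reflects its age composition; once standardized to a common age structure, the 2012 intake has the higher underlying rate.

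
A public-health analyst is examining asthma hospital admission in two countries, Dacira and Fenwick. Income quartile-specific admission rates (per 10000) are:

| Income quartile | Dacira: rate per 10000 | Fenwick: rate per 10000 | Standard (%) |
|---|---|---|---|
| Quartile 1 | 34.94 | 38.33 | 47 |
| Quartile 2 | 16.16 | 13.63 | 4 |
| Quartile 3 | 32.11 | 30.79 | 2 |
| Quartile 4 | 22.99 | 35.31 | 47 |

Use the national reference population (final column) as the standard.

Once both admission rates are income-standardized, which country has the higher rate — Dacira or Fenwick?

Standard weights: 0.47, 0.04, 0.02, 0.47.
Dacira: 0.4700×34.94 + 0.0400×16.16 + 0.0200×32.11 + 0.4700×22.99 = 28.5157 per 10000.
Fenwick: 0.4700×38.33 + 0.0400×13.63 + 0.0200×30.79 + 0.4700×35.31 = 35.7718 per 10000.

Fenwick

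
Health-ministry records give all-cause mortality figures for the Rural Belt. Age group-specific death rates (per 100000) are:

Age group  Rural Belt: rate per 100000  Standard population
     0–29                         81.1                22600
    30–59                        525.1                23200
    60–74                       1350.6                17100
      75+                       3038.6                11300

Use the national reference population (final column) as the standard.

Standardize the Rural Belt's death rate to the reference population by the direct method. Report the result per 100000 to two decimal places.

Standard total = 74200; weights = 0.3046, 0.3127, 0.2305, 0.1523.
Standardized rate: 0.3046×81.1 + 0.3127×525.1 + 0.2305×1350.6 + 0.1523×3038.6 = 962.8925 per 100000.

962.89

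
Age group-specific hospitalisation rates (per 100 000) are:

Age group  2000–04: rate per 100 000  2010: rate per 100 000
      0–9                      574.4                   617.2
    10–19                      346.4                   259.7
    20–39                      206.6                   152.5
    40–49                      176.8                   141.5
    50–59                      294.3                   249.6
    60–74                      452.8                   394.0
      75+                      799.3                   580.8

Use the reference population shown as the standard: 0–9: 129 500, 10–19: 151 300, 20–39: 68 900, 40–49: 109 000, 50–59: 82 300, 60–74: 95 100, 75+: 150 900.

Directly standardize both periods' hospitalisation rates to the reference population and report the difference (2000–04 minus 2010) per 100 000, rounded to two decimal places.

72.93

Standard total = 787 000; weights = 0.1645, 0.1922, 0.0875, 0.1385, 0.1046, 0.1208, 0.1917.
2000–04: 0.1645×574.4 + 0.1922×346.4 + 0.0875×206.6 + 0.1385×176.8 + 0.1046×294.3 + 0.1208×452.8 + 0.1917×799.3 = 442.4366 per 100 000.
2010: 0.1645×617.2 + 0.1922×259.7 + 0.0875×152.5 + 0.1385×141.5 + 0.1046×249.6 + 0.1208×394.0 + 0.1917×580.8 = 369.5107 per 100 000.
Difference = 442.4366 − 369.5107 = 72.9258.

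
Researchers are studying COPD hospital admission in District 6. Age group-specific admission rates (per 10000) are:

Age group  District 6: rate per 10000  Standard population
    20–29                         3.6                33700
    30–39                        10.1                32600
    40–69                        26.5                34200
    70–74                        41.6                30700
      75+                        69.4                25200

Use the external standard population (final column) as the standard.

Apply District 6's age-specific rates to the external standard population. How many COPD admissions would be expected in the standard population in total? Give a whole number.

Expected COPD admissions = Σ (standard pop × age-specific rate ÷ 10000)
= 33700×3.6/10000 + 32600×10.1/10000 + 34200×26.5/10000 + 30700×41.6/10000 + 25200×69.4/10000
= 12.13 + 32.93 + 90.63 + 127.71 + 174.89 = 438.29.

438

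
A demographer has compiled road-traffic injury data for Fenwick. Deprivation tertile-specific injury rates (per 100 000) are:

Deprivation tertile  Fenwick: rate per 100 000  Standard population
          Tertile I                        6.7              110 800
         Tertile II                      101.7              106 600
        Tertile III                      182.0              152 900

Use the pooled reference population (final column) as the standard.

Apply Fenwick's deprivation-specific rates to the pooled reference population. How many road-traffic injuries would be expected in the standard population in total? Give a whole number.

Expected road-traffic injuries = Σ (standard pop × deprivation-specific rate ÷ 100 000)
= 110 800×6.7/100 000 + 106 600×101.7/100 000 + 152 900×182.0/100 000
= 7.42 + 108.41 + 278.28 = 394.11.

394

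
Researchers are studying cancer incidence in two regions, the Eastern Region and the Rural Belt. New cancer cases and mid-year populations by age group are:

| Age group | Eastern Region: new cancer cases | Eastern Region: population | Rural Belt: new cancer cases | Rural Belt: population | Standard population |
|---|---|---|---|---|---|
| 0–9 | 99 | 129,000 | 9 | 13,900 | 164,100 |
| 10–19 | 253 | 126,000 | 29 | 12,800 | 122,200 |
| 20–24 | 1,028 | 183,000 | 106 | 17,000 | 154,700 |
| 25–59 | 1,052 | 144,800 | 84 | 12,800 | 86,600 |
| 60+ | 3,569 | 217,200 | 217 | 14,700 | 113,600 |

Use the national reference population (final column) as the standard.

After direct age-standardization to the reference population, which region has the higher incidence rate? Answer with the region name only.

Eastern Region

Age-specific rates per 100,000 for the Eastern Region: 76.74, 200.79, 561.75, 726.52, 1643.19.
For the Rural Belt: 64.75, 226.56, 623.53, 656.25, 1476.19.
Standard total = 641,200; weights = 0.2559, 0.1906, 0.2413, 0.1351, 0.1772.
The Eastern Region: 0.2559×76.74 + 0.1906×200.79 + 0.2413×561.75 + 0.1351×726.52 + 0.1772×1643.19 = 582.6820 per 100,000.
The Rural Belt: 0.2559×64.75 + 0.1906×226.56 + 0.2413×623.53 + 0.1351×656.25 + 0.1772×1476.19 = 560.3518 per 100,000.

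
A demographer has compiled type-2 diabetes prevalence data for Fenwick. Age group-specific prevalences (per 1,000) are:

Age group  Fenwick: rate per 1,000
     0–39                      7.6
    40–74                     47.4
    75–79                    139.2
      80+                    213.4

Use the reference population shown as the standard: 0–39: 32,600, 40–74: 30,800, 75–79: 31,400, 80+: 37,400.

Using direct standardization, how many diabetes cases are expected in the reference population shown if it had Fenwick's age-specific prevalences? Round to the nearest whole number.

Expected diabetes cases = Σ (standard pop × age-specific rate ÷ 1,000)
= 32,600×7.6/1,000 + 30,800×47.4/1,000 + 31,400×139.2/1,000 + 37,400×213.4/1,000
= 247.76 + 1459.92 + 4370.88 + 7981.16 = 14059.72.

14060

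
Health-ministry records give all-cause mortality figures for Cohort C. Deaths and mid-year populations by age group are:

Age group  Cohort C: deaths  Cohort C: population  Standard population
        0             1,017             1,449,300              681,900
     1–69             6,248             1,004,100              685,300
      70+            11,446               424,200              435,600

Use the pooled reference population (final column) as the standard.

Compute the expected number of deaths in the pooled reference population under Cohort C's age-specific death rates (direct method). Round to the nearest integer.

Age-specific rates per 100,000 for Cohort C: 70.17, 622.25, 2698.26.
Expected deaths = Σ (standard pop × age-specific rate ÷ 100,000)
= 681,900×70.17/100,000 + 685,300×622.25/100,000 + 435,600×2698.26/100,000
= 478.50 + 4264.27 + 11753.60 = 16496.37.

16496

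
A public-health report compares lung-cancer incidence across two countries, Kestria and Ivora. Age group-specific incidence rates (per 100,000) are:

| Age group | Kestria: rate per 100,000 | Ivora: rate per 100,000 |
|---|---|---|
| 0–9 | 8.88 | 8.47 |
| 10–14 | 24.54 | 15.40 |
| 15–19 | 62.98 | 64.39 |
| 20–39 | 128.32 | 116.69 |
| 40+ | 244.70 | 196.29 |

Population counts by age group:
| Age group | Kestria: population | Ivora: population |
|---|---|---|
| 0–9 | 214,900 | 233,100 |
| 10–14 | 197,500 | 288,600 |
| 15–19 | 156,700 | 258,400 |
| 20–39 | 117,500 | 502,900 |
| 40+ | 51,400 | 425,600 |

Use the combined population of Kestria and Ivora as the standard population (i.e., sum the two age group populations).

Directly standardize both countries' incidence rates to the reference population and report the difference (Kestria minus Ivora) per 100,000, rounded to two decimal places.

Combined standard total = 2,446,600; weights = 0.1831, 0.1987, 0.1697, 0.2536, 0.1950.
Kestria: 0.1831×8.88 + 0.1987×24.54 + 0.1697×62.98 + 0.2536×128.32 + 0.1950×244.70 = 97.4339 per 100,000.
Ivora: 0.1831×8.47 + 0.1987×15.40 + 0.1697×64.39 + 0.2536×116.69 + 0.1950×196.29 = 83.3947 per 100,000.
Difference = 97.4339 − 83.3947 = 14.0391.

14.04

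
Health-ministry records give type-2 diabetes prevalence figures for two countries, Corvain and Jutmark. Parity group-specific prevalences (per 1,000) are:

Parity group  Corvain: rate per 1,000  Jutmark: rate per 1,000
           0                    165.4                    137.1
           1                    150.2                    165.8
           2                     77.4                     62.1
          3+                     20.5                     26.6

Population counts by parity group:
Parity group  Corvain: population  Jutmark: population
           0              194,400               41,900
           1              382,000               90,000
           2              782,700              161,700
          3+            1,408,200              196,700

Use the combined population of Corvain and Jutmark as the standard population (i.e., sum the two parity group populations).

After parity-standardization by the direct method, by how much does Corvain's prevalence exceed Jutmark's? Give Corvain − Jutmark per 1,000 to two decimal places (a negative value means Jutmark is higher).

1.22

Combined standard total = 3,257,600; weights = 0.0725, 0.1449, 0.2899, 0.4927.
Corvain: 0.0725×165.4 + 0.1449×150.2 + 0.2899×77.4 + 0.4927×20.5 = 66.2989 per 1,000.
Jutmark: 0.0725×137.1 + 0.1449×165.8 + 0.2899×62.1 + 0.4927×26.6 = 65.0761 per 1,000.
Difference = 66.2989 − 65.0761 = 1.2228.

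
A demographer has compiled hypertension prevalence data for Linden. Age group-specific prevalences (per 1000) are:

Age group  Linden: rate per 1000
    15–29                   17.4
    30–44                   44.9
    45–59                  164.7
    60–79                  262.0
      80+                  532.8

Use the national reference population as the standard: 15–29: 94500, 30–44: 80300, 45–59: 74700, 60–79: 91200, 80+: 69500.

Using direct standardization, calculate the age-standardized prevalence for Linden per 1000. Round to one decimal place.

191.3

Standard total = 410200; weights = 0.2304, 0.1958, 0.1821, 0.2223, 0.1694.
Standardized rate: 0.2304×17.4 + 0.1958×44.9 + 0.1821×164.7 + 0.2223×262.0 + 0.1694×532.8 = 191.3137 per 1000.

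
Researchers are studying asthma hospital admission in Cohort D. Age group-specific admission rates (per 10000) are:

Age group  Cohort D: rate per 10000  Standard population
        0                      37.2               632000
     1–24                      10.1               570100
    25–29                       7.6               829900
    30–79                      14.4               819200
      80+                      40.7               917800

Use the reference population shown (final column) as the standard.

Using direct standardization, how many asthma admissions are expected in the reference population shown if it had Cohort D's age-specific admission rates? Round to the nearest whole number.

Expected asthma admissions = Σ (standard pop × age-specific rate ÷ 10000)
= 632000×37.2/10000 + 570100×10.1/10000 + 829900×7.6/10000 + 819200×14.4/10000 + 917800×40.7/10000
= 2351.04 + 575.80 + 630.72 + 1179.65 + 3735.45 = 8472.66.

8473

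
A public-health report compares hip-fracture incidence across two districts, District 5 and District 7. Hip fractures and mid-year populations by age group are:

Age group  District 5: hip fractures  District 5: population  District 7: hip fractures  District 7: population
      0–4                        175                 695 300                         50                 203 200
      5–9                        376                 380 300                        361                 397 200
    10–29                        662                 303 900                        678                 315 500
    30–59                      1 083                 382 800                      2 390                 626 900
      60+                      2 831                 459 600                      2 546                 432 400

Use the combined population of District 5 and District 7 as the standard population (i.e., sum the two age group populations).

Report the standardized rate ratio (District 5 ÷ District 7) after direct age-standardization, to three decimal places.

0.941

Age-specific rates per 100 000 for District 5: 25.17, 98.87, 217.83, 282.92, 615.97.
For District 7: 24.61, 90.89, 214.90, 381.24, 588.81.
Combined standard total = 4 197 100; weights = 0.2141, 0.1852, 0.1476, 0.2406, 0.2125.
District 5: 0.2141×25.17 + 0.1852×98.87 + 0.1476×217.83 + 0.2406×282.92 + 0.2125×615.97 = 254.8229 per 100 000.
District 7: 0.2141×24.61 + 0.1852×90.89 + 0.1476×214.90 + 0.2406×381.24 + 0.2125×588.81 = 270.6713 per 100 000.
Ratio = 254.8229 ÷ 270.6713 = 0.94145.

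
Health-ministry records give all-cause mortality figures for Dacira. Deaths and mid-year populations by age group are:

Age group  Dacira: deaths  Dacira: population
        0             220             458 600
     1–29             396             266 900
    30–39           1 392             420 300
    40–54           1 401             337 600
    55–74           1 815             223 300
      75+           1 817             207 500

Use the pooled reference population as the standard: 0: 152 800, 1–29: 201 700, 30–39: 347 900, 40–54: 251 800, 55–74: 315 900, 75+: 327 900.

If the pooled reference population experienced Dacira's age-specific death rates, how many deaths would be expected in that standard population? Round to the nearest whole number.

Age-specific rates per 1 000 for Dacira: 0.480, 1.484, 3.312, 4.150, 8.128, 8.757.
Expected deaths = Σ (standard pop × age-specific rate ÷ 1 000)
= 152 800×0.480/1 000 + 201 700×1.484/1 000 + 347 900×3.312/1 000 + 251 800×4.150/1 000 + 315 900×8.128/1 000 + 327 900×8.757/1 000
= 73.30 + 299.26 + 1152.22 + 1044.94 + 2567.66 + 2871.30 = 8008.68.

8009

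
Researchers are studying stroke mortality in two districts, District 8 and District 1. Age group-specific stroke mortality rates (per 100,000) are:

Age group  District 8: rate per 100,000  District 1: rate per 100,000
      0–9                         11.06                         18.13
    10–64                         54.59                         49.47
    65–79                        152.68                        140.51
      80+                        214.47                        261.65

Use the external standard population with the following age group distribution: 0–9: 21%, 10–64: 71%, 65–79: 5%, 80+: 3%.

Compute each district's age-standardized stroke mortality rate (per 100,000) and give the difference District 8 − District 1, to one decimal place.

1.3

Standard weights: 0.21, 0.71, 0.05, 0.03.
District 8: 0.2100×11.06 + 0.7100×54.59 + 0.0500×152.68 + 0.0300×214.47 = 55.1496 per 100,000.
District 1: 0.2100×18.13 + 0.7100×49.47 + 0.0500×140.51 + 0.0300×261.65 = 53.8060 per 100,000.
Difference = 55.1496 − 53.8060 = 1.3436.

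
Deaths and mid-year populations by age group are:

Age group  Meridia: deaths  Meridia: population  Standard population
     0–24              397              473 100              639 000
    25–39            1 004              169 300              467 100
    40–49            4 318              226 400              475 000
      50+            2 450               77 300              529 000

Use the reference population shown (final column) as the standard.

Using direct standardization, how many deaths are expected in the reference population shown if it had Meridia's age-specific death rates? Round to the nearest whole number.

29132

Age-specific rates per 100 000 for Meridia: 83.91, 593.03, 1907.24, 3169.47.
Expected deaths = Σ (standard pop × age-specific rate ÷ 100 000)
= 639 000×83.91/100 000 + 467 100×593.03/100 000 + 475 000×1907.24/100 000 + 529 000×3169.47/100 000
= 536.21 + 2770.04 + 9059.41 + 16766.49 = 29132.16.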